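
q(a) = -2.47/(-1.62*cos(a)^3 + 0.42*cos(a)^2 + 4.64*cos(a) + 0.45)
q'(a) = -2.47*(-4.86*sin(a)*cos(a)^2 + 0.84*sin(a)*cos(a) + 4.64*sin(a))/(-1.62*cos(a)^3 + 0.42*cos(a)^2 + 4.64*cos(a) + 0.45)^2 = (12.0042*cos(a)^2 - 2.0748*cos(a) - 11.4608)*sin(a)/(-1.62*cos(a)^3 + 0.42*cos(a)^2 + 4.64*cos(a) + 0.45)^2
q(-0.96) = -0.84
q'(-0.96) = 0.82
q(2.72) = 1.12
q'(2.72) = 0.04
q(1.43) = -2.24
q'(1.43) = -9.34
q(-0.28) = -0.64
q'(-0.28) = 0.04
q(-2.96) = 1.14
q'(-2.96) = -0.08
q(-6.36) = -0.64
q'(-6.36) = 0.01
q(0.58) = -0.67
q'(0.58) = -0.19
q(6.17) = -0.64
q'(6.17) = 0.01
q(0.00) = -0.63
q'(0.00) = 0.00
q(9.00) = 1.12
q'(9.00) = 0.03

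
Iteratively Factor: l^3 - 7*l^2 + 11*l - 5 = (l - 1)*(l^2 - 6*l + 5) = (l - 5)*(l - 1)*(l - 1)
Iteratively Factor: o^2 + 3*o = (o + 3)*(o)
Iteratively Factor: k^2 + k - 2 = (k + 2)*(k - 1)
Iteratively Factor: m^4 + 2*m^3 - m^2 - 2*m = (m)*(m^3 + 2*m^2 - m - 2) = m*(m - 1)*(m^2 + 3*m + 2) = m*(m - 1)*(m + 1)*(m + 2)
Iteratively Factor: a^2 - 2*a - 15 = (a + 3)*(a - 5)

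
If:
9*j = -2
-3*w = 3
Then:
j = -2/9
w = -1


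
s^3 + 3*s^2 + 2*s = s*(s + 1)*(s + 2)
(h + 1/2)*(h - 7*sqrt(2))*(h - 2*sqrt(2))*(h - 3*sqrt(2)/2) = h^4 - 21*sqrt(2)*h^3/2 + h^3/2 - 21*sqrt(2)*h^2/4 + 55*h^2 - 42*sqrt(2)*h + 55*h/2 - 21*sqrt(2)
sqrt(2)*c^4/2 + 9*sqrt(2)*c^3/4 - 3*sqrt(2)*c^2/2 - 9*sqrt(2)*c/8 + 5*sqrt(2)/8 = (c - 1/2)*(c + 5)*(c - sqrt(2)/2)*(sqrt(2)*c/2 + 1/2)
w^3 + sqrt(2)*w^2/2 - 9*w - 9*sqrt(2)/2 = (w - 3)*(w + 3)*(w + sqrt(2)/2)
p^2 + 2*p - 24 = (p - 4)*(p + 6)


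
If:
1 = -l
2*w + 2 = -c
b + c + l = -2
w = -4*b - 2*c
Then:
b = 1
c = -2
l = -1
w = 0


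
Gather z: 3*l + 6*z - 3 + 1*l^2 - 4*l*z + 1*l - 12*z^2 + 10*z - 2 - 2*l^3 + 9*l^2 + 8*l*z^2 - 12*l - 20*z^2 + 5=-2*l^3 + 10*l^2 - 8*l + z^2*(8*l - 32) + z*(16 - 4*l)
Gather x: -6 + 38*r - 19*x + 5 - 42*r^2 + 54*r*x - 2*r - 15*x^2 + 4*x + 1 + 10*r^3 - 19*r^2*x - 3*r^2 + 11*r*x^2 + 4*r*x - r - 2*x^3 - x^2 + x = 10*r^3 - 45*r^2 + 35*r - 2*x^3 + x^2*(11*r - 16) + x*(-19*r^2 + 58*r - 14)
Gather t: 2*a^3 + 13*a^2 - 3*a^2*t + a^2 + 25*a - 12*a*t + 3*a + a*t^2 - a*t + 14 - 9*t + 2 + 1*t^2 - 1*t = 2*a^3 + 14*a^2 + 28*a + t^2*(a + 1) + t*(-3*a^2 - 13*a - 10) + 16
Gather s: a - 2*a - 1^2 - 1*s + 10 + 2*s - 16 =-a + s - 7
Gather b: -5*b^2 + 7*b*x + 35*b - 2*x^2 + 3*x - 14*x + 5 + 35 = -5*b^2 + b*(7*x + 35) - 2*x^2 - 11*x + 40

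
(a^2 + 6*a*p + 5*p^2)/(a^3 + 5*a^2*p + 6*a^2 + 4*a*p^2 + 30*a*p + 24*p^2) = (a + 5*p)/(a^2 + 4*a*p + 6*a + 24*p)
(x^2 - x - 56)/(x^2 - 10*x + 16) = (x + 7)/(x - 2)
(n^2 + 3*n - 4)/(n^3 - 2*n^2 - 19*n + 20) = 1/(n - 5)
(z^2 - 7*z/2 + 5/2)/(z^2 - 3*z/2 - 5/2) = (z - 1)/(z + 1)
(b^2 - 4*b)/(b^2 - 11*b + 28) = b/(b - 7)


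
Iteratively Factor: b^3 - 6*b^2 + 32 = (b - 4)*(b^2 - 2*b - 8) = (b - 4)*(b + 2)*(b - 4)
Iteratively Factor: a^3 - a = (a - 1)*(a^2 + a) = (a - 1)*(a + 1)*(a)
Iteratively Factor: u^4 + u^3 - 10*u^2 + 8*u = (u - 2)*(u^3 + 3*u^2 - 4*u) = (u - 2)*(u + 4)*(u^2 - u) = u*(u - 2)*(u + 4)*(u - 1)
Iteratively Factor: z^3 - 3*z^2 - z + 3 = (z - 3)*(z^2 - 1) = (z - 3)*(z - 1)*(z + 1)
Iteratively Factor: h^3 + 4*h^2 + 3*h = (h)*(h^2 + 4*h + 3) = h*(h + 3)*(h + 1)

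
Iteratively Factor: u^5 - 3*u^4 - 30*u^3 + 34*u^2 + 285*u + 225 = (u + 3)*(u^4 - 6*u^3 - 12*u^2 + 70*u + 75) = (u + 1)*(u + 3)*(u^3 - 7*u^2 - 5*u + 75) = (u - 5)*(u + 1)*(u + 3)*(u^2 - 2*u - 15) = (u - 5)^2*(u + 1)*(u + 3)*(u + 3)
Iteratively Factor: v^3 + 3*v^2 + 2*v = (v + 1)*(v^2 + 2*v) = (v + 1)*(v + 2)*(v)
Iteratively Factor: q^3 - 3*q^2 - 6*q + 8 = (q - 4)*(q^2 + q - 2) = (q - 4)*(q + 2)*(q - 1)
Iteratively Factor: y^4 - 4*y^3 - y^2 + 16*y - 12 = (y - 2)*(y^3 - 2*y^2 - 5*y + 6) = (y - 2)*(y + 2)*(y^2 - 4*y + 3) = (y - 3)*(y - 2)*(y + 2)*(y - 1)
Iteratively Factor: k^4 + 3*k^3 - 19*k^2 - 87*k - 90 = (k + 2)*(k^3 + k^2 - 21*k - 45) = (k - 5)*(k + 2)*(k^2 + 6*k + 9) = (k - 5)*(k + 2)*(k + 3)*(k + 3)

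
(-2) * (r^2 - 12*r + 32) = -2*r^2 + 24*r - 64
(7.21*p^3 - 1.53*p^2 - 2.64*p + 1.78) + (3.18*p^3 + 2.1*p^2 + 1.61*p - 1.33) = 10.39*p^3 + 0.57*p^2 - 1.03*p + 0.45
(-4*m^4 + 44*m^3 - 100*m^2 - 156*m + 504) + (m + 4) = -4*m^4 + 44*m^3 - 100*m^2 - 155*m + 508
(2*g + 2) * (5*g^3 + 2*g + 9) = 10*g^4 + 10*g^3 + 4*g^2 + 22*g + 18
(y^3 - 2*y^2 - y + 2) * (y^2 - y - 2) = y^5 - 3*y^4 - y^3 + 7*y^2 - 4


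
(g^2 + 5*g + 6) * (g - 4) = g^3 + g^2 - 14*g - 24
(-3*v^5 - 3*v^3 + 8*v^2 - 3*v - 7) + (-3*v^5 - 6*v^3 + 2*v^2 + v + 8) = -6*v^5 - 9*v^3 + 10*v^2 - 2*v + 1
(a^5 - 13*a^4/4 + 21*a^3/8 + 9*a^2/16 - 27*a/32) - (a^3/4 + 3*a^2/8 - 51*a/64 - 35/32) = a^5 - 13*a^4/4 + 19*a^3/8 + 3*a^2/16 - 3*a/64 + 35/32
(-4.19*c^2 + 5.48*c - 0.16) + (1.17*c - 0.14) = -4.19*c^2 + 6.65*c - 0.3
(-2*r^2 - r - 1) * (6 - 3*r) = 6*r^3 - 9*r^2 - 3*r - 6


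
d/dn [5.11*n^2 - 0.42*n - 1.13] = 10.22*n - 0.42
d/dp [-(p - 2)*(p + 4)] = -2*p - 2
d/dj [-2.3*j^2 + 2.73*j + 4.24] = 2.73 - 4.6*j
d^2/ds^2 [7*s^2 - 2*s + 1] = 14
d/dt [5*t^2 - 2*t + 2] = 10*t - 2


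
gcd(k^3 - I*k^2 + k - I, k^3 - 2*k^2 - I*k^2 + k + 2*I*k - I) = k - I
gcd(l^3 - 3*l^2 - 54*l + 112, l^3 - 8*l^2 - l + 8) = l - 8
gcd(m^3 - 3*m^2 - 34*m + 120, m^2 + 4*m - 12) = m + 6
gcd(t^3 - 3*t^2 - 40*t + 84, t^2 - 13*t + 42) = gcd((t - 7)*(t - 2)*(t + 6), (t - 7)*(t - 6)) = t - 7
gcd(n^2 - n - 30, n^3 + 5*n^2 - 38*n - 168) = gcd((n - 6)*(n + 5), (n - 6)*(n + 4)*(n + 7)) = n - 6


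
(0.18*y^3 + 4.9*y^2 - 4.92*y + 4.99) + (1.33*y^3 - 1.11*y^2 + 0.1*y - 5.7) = 1.51*y^3 + 3.79*y^2 - 4.82*y - 0.71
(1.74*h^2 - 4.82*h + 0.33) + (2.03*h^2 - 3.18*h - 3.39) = 3.77*h^2 - 8.0*h - 3.06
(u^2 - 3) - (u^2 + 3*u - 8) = 5 - 3*u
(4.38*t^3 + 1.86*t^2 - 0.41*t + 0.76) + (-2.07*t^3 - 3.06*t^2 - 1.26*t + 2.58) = 2.31*t^3 - 1.2*t^2 - 1.67*t + 3.34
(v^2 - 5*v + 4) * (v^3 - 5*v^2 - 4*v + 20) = v^5 - 10*v^4 + 25*v^3 + 20*v^2 - 116*v + 80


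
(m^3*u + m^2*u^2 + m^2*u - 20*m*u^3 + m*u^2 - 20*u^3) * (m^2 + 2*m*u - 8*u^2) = m^5*u + 3*m^4*u^2 + m^4*u - 26*m^3*u^3 + 3*m^3*u^2 - 48*m^2*u^4 - 26*m^2*u^3 + 160*m*u^5 - 48*m*u^4 + 160*u^5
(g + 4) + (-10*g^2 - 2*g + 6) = -10*g^2 - g + 10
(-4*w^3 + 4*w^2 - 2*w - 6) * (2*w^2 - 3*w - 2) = -8*w^5 + 20*w^4 - 8*w^3 - 14*w^2 + 22*w + 12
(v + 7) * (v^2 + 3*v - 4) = v^3 + 10*v^2 + 17*v - 28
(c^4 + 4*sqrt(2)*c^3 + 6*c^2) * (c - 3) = c^5 - 3*c^4 + 4*sqrt(2)*c^4 - 12*sqrt(2)*c^3 + 6*c^3 - 18*c^2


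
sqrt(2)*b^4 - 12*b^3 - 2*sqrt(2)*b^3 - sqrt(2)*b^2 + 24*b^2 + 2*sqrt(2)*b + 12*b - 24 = (b - 2)*(b - 1)*(b - 6*sqrt(2))*(sqrt(2)*b + sqrt(2))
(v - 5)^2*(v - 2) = v^3 - 12*v^2 + 45*v - 50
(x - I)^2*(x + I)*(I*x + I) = I*x^4 + x^3 + I*x^3 + x^2 + I*x^2 + x + I*x + 1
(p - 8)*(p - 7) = p^2 - 15*p + 56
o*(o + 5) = o^2 + 5*o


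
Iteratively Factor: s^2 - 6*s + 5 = (s - 5)*(s - 1)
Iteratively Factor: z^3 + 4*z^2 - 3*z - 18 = (z + 3)*(z^2 + z - 6) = (z - 2)*(z + 3)*(z + 3)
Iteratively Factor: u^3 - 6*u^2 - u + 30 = (u + 2)*(u^2 - 8*u + 15) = (u - 5)*(u + 2)*(u - 3)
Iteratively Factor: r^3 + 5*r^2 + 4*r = (r)*(r^2 + 5*r + 4) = r*(r + 4)*(r + 1)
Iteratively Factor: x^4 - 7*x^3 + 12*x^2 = (x)*(x^3 - 7*x^2 + 12*x) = x^2*(x^2 - 7*x + 12) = x^2*(x - 4)*(x - 3)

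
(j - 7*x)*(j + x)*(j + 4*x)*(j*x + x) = j^4*x - 2*j^3*x^2 + j^3*x - 31*j^2*x^3 - 2*j^2*x^2 - 28*j*x^4 - 31*j*x^3 - 28*x^4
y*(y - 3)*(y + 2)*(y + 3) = y^4 + 2*y^3 - 9*y^2 - 18*y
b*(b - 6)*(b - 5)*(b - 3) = b^4 - 14*b^3 + 63*b^2 - 90*b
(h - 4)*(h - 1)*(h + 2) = h^3 - 3*h^2 - 6*h + 8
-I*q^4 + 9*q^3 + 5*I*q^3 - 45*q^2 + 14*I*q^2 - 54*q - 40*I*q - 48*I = (q - 6)*(q + I)*(q + 8*I)*(-I*q - I)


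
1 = 1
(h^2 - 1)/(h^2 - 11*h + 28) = (h^2 - 1)/(h^2 - 11*h + 28)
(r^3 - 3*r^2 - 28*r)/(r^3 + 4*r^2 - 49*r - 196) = r/(r + 7)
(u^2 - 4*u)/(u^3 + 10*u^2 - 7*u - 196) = u/(u^2 + 14*u + 49)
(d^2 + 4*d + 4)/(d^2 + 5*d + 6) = (d + 2)/(d + 3)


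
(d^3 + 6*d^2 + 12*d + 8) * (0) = 0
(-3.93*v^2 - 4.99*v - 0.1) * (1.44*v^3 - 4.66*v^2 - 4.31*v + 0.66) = -5.6592*v^5 + 11.1282*v^4 + 40.0477*v^3 + 19.3791*v^2 - 2.8624*v - 0.066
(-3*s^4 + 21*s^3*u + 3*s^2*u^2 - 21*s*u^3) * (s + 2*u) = -3*s^5 + 15*s^4*u + 45*s^3*u^2 - 15*s^2*u^3 - 42*s*u^4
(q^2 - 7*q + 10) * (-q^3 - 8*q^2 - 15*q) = -q^5 - q^4 + 31*q^3 + 25*q^2 - 150*q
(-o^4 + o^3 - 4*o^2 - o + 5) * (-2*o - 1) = 2*o^5 - o^4 + 7*o^3 + 6*o^2 - 9*o - 5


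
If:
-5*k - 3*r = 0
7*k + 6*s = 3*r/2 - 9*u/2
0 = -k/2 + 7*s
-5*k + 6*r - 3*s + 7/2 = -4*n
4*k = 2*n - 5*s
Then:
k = 7/13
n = 61/52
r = -35/39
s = 1/26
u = -139/117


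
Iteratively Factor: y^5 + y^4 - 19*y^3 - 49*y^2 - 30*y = (y)*(y^4 + y^3 - 19*y^2 - 49*y - 30) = y*(y + 3)*(y^3 - 2*y^2 - 13*y - 10) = y*(y + 2)*(y + 3)*(y^2 - 4*y - 5) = y*(y + 1)*(y + 2)*(y + 3)*(y - 5)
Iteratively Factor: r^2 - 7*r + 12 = (r - 3)*(r - 4)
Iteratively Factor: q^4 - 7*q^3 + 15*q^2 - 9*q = (q)*(q^3 - 7*q^2 + 15*q - 9) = q*(q - 3)*(q^2 - 4*q + 3) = q*(q - 3)*(q - 1)*(q - 3)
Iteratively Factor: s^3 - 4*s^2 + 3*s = (s - 1)*(s^2 - 3*s) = s*(s - 1)*(s - 3)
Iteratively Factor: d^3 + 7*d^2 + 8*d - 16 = (d + 4)*(d^2 + 3*d - 4) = (d + 4)^2*(d - 1)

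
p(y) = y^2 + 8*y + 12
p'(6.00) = 20.00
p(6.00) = 96.00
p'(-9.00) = -10.00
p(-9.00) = 21.00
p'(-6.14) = -4.28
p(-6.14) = 0.58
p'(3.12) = 14.24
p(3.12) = 46.69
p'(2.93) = 13.86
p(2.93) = 44.02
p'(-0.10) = 7.80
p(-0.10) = 11.21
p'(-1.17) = 5.66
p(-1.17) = 4.01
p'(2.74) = 13.48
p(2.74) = 41.43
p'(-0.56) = 6.88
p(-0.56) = 7.83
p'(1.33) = 10.66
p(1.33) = 24.41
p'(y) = 2*y + 8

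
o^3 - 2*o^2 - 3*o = o*(o - 3)*(o + 1)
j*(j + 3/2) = j^2 + 3*j/2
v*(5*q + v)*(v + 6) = 5*q*v^2 + 30*q*v + v^3 + 6*v^2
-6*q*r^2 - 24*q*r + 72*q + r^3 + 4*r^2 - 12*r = (-6*q + r)*(r - 2)*(r + 6)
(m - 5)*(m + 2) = m^2 - 3*m - 10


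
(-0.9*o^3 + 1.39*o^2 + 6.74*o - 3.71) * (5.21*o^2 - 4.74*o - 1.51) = -4.689*o^5 + 11.5079*o^4 + 29.8858*o^3 - 53.3756*o^2 + 7.408*o + 5.6021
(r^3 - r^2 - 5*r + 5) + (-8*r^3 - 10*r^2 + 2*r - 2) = -7*r^3 - 11*r^2 - 3*r + 3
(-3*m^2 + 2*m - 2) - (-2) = -3*m^2 + 2*m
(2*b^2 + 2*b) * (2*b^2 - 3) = 4*b^4 + 4*b^3 - 6*b^2 - 6*b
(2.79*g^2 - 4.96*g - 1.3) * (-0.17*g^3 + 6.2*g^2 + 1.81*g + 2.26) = -0.4743*g^5 + 18.1412*g^4 - 25.4811*g^3 - 10.7322*g^2 - 13.5626*g - 2.938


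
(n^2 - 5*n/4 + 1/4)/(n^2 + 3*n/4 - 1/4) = (n - 1)/(n + 1)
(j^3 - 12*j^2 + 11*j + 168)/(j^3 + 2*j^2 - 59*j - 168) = (j - 7)/(j + 7)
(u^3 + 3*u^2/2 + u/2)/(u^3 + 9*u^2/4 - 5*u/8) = 4*(2*u^2 + 3*u + 1)/(8*u^2 + 18*u - 5)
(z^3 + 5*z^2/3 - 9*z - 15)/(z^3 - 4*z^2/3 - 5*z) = (z + 3)/z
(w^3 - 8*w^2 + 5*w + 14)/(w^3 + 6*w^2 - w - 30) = (w^2 - 6*w - 7)/(w^2 + 8*w + 15)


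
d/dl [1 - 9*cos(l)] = 9*sin(l)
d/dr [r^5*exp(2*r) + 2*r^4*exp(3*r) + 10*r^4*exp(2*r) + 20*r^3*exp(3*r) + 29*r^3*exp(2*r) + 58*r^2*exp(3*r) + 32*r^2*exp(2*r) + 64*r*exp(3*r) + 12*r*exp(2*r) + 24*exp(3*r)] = (2*r^5 + 6*r^4*exp(r) + 25*r^4 + 68*r^3*exp(r) + 98*r^3 + 234*r^2*exp(r) + 151*r^2 + 308*r*exp(r) + 88*r + 136*exp(r) + 12)*exp(2*r)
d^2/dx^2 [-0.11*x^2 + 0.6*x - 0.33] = -0.220000000000000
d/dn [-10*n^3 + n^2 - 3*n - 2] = -30*n^2 + 2*n - 3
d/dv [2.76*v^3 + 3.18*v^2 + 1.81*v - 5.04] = 8.28*v^2 + 6.36*v + 1.81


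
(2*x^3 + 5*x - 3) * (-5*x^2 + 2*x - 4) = -10*x^5 + 4*x^4 - 33*x^3 + 25*x^2 - 26*x + 12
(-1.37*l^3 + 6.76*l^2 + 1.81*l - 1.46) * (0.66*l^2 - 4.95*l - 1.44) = -0.9042*l^5 + 11.2431*l^4 - 30.2946*l^3 - 19.6575*l^2 + 4.6206*l + 2.1024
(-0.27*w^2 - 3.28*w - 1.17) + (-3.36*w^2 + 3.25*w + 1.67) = -3.63*w^2 - 0.0299999999999998*w + 0.5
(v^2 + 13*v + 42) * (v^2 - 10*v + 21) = v^4 + 3*v^3 - 67*v^2 - 147*v + 882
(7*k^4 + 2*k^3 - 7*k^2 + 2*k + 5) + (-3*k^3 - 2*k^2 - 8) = 7*k^4 - k^3 - 9*k^2 + 2*k - 3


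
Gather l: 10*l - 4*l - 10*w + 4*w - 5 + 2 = 6*l - 6*w - 3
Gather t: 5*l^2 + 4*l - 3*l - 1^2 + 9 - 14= 5*l^2 + l - 6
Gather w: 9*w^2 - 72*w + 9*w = 9*w^2 - 63*w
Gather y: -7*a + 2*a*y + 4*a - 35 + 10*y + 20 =-3*a + y*(2*a + 10) - 15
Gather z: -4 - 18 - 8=-30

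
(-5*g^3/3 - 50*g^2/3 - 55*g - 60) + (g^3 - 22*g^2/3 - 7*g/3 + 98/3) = -2*g^3/3 - 24*g^2 - 172*g/3 - 82/3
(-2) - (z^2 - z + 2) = -z^2 + z - 4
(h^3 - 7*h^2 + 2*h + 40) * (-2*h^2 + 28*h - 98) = -2*h^5 + 42*h^4 - 298*h^3 + 662*h^2 + 924*h - 3920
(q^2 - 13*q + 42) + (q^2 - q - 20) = 2*q^2 - 14*q + 22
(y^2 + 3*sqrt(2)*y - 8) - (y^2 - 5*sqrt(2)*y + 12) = 8*sqrt(2)*y - 20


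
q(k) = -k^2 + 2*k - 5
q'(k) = 2 - 2*k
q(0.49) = -4.26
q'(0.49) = 1.02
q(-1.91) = -12.47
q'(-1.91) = 5.82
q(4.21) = -14.30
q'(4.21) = -6.42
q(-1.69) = -11.24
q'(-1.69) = 5.38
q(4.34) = -15.16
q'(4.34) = -6.68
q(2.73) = -6.99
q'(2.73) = -3.46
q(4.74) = -17.99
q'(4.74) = -7.48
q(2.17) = -5.37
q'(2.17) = -2.34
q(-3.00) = -20.00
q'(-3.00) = 8.00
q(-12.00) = -173.00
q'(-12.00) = 26.00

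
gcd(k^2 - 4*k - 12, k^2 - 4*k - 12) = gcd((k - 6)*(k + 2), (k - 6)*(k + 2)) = k^2 - 4*k - 12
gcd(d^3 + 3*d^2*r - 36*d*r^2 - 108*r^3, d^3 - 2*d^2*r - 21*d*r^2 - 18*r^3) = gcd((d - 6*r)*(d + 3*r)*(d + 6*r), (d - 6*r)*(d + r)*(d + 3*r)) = -d^2 + 3*d*r + 18*r^2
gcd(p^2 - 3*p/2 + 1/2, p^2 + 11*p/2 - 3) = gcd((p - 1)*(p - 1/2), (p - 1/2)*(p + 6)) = p - 1/2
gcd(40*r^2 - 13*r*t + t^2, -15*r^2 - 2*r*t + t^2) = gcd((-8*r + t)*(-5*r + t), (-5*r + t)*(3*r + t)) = 5*r - t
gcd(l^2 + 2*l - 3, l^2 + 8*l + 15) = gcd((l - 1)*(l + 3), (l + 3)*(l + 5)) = l + 3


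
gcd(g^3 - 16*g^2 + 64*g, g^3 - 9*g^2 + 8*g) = g^2 - 8*g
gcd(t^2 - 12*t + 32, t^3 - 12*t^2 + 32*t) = t^2 - 12*t + 32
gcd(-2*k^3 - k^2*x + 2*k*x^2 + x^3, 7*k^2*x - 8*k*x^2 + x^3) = -k + x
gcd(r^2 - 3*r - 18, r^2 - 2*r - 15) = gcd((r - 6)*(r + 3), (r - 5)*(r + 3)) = r + 3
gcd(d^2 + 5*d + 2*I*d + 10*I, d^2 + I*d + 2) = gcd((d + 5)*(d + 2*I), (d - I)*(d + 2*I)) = d + 2*I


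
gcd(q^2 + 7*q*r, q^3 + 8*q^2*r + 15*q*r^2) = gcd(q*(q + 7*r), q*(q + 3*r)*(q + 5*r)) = q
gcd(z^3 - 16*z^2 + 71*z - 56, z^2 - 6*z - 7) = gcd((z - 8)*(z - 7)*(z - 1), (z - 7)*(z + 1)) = z - 7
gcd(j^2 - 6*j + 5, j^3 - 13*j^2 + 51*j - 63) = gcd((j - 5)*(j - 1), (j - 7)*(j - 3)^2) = 1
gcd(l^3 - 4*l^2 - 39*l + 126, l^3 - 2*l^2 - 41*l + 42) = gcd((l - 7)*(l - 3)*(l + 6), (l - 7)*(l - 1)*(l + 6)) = l^2 - l - 42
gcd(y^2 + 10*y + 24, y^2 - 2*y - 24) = y + 4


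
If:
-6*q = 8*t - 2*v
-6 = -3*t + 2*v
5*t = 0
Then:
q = -1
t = 0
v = -3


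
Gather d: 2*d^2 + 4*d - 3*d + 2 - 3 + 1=2*d^2 + d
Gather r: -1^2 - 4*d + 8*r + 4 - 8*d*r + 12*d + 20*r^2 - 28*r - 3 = 8*d + 20*r^2 + r*(-8*d - 20)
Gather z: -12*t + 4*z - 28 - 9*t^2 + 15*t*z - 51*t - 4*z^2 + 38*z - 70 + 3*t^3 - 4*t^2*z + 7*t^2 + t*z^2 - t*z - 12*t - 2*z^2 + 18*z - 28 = 3*t^3 - 2*t^2 - 75*t + z^2*(t - 6) + z*(-4*t^2 + 14*t + 60) - 126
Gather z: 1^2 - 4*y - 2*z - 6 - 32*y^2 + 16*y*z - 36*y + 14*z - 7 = -32*y^2 - 40*y + z*(16*y + 12) - 12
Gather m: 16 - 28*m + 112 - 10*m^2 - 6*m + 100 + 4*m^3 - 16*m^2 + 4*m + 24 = 4*m^3 - 26*m^2 - 30*m + 252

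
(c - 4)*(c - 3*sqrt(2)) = c^2 - 3*sqrt(2)*c - 4*c + 12*sqrt(2)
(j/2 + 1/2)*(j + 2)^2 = j^3/2 + 5*j^2/2 + 4*j + 2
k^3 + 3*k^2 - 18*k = k*(k - 3)*(k + 6)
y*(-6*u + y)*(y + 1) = -6*u*y^2 - 6*u*y + y^3 + y^2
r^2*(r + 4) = r^3 + 4*r^2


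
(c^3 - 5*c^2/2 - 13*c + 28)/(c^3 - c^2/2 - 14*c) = (c - 2)/c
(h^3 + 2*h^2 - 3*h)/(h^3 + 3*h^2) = (h - 1)/h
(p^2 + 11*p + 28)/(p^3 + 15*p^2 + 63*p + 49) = (p + 4)/(p^2 + 8*p + 7)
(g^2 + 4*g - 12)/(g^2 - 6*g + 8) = (g + 6)/(g - 4)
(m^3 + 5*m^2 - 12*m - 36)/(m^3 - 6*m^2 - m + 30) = (m + 6)/(m - 5)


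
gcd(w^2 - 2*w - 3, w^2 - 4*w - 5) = w + 1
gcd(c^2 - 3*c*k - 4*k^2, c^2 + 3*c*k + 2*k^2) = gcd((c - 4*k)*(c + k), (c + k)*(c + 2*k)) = c + k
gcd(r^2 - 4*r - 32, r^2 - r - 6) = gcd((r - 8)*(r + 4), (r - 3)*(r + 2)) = 1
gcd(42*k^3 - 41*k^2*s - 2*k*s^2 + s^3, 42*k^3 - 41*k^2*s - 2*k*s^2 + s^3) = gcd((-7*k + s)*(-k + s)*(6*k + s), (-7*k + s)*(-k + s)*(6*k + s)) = 42*k^3 - 41*k^2*s - 2*k*s^2 + s^3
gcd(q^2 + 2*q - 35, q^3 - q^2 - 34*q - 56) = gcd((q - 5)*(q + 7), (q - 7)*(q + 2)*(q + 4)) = 1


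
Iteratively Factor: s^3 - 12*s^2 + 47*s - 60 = (s - 4)*(s^2 - 8*s + 15) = (s - 5)*(s - 4)*(s - 3)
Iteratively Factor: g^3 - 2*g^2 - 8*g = (g + 2)*(g^2 - 4*g) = g*(g + 2)*(g - 4)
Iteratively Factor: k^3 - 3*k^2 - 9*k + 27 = (k + 3)*(k^2 - 6*k + 9) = (k - 3)*(k + 3)*(k - 3)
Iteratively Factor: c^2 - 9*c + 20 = (c - 4)*(c - 5)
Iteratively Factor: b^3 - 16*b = (b - 4)*(b^2 + 4*b) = (b - 4)*(b + 4)*(b)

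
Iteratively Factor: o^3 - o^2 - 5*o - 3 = (o - 3)*(o^2 + 2*o + 1) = (o - 3)*(o + 1)*(o + 1)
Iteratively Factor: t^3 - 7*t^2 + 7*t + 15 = (t - 3)*(t^2 - 4*t - 5) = (t - 3)*(t + 1)*(t - 5)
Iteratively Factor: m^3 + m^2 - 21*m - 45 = (m - 5)*(m^2 + 6*m + 9) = (m - 5)*(m + 3)*(m + 3)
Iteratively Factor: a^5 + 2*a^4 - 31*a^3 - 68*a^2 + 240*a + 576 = (a - 4)*(a^4 + 6*a^3 - 7*a^2 - 96*a - 144) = (a - 4)*(a + 3)*(a^3 + 3*a^2 - 16*a - 48) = (a - 4)*(a + 3)^2*(a^2 - 16) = (a - 4)*(a + 3)^2*(a + 4)*(a - 4)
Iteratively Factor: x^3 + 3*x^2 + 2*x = (x + 2)*(x^2 + x) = (x + 1)*(x + 2)*(x)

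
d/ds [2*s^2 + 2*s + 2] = 4*s + 2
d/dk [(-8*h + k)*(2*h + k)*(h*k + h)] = h*(-16*h^2 - 12*h*k - 6*h + 3*k^2 + 2*k)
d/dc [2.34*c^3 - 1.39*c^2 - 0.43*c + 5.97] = 7.02*c^2 - 2.78*c - 0.43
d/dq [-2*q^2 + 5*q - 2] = 5 - 4*q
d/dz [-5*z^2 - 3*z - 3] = -10*z - 3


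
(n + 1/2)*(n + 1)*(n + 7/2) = n^3 + 5*n^2 + 23*n/4 + 7/4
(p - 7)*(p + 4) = p^2 - 3*p - 28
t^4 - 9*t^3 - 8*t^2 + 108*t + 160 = (t - 8)*(t - 5)*(t + 2)^2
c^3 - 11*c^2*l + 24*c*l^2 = c*(c - 8*l)*(c - 3*l)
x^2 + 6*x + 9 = (x + 3)^2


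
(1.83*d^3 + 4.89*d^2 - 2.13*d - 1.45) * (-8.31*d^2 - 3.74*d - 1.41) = -15.2073*d^5 - 47.4801*d^4 - 3.1686*d^3 + 13.1208*d^2 + 8.4263*d + 2.0445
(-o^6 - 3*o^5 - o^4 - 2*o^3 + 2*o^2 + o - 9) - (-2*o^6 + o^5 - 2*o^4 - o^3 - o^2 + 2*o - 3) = o^6 - 4*o^5 + o^4 - o^3 + 3*o^2 - o - 6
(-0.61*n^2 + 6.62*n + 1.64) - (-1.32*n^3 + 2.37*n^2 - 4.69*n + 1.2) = 1.32*n^3 - 2.98*n^2 + 11.31*n + 0.44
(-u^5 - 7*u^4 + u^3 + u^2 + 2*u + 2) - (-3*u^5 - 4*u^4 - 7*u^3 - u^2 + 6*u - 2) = 2*u^5 - 3*u^4 + 8*u^3 + 2*u^2 - 4*u + 4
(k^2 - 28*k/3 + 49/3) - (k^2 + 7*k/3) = 49/3 - 35*k/3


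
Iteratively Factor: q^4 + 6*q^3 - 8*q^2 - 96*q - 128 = (q + 4)*(q^3 + 2*q^2 - 16*q - 32) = (q + 2)*(q + 4)*(q^2 - 16) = (q - 4)*(q + 2)*(q + 4)*(q + 4)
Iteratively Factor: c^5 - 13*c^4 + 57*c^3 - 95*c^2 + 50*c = (c - 1)*(c^4 - 12*c^3 + 45*c^2 - 50*c) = (c - 5)*(c - 1)*(c^3 - 7*c^2 + 10*c) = (c - 5)*(c - 2)*(c - 1)*(c^2 - 5*c) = c*(c - 5)*(c - 2)*(c - 1)*(c - 5)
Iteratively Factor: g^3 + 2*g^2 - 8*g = (g + 4)*(g^2 - 2*g) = (g - 2)*(g + 4)*(g)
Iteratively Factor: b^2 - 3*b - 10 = (b - 5)*(b + 2)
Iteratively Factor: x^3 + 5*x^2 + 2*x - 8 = (x - 1)*(x^2 + 6*x + 8) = (x - 1)*(x + 2)*(x + 4)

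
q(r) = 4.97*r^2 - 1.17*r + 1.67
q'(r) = 9.94*r - 1.17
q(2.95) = 41.47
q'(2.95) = 28.15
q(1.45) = 10.42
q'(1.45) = 13.24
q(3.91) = 73.08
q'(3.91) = 37.70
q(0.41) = 2.03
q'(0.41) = 2.91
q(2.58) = 31.73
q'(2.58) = 24.48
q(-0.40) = 2.93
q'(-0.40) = -5.15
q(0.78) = 3.78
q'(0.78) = 6.58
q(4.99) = 119.59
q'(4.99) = 48.43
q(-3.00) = 49.91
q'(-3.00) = -30.99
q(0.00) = 1.67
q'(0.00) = -1.17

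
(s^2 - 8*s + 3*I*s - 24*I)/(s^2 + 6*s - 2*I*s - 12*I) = (s^2 + s*(-8 + 3*I) - 24*I)/(s^2 + 2*s*(3 - I) - 12*I)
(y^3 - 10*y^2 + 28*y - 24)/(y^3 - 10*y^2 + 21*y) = (y^3 - 10*y^2 + 28*y - 24)/(y*(y^2 - 10*y + 21))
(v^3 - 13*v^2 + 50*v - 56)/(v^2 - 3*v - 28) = (v^2 - 6*v + 8)/(v + 4)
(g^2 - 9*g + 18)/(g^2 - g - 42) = (-g^2 + 9*g - 18)/(-g^2 + g + 42)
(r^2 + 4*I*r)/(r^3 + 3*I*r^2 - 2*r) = (r + 4*I)/(r^2 + 3*I*r - 2)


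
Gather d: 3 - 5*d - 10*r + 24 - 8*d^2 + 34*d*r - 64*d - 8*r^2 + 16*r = -8*d^2 + d*(34*r - 69) - 8*r^2 + 6*r + 27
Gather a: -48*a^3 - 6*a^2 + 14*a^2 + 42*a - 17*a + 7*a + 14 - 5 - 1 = -48*a^3 + 8*a^2 + 32*a + 8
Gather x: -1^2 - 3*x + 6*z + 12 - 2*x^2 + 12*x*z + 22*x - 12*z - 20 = -2*x^2 + x*(12*z + 19) - 6*z - 9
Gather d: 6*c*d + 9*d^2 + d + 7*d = 9*d^2 + d*(6*c + 8)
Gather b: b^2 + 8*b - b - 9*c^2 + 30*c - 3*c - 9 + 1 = b^2 + 7*b - 9*c^2 + 27*c - 8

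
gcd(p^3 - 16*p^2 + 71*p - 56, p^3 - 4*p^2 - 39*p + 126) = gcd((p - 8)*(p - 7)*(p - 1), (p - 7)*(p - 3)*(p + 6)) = p - 7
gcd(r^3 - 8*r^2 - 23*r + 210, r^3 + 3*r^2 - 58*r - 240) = r + 5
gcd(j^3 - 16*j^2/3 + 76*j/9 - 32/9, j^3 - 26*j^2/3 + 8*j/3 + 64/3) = j - 2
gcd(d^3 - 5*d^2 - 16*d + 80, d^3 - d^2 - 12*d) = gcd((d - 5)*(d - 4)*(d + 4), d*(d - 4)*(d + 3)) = d - 4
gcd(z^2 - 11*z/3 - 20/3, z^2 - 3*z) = 1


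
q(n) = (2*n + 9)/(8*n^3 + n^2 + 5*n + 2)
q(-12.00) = 0.00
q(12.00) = 0.00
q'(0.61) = -2.68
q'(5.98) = -0.00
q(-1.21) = -0.39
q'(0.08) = -7.55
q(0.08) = 3.80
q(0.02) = 4.30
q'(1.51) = -0.44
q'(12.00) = 0.00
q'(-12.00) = 0.00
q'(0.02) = -9.39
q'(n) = (2*n + 9)*(-24*n^2 - 2*n - 5)/(8*n^3 + n^2 + 5*n + 2)^2 + 2/(8*n^3 + n^2 + 5*n + 2)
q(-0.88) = -1.02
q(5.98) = 0.01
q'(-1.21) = -1.00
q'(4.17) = -0.02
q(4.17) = 0.03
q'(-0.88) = -3.44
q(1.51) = 0.31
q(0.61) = 1.41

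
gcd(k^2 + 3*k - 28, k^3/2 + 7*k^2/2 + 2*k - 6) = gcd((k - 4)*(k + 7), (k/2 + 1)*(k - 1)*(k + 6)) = 1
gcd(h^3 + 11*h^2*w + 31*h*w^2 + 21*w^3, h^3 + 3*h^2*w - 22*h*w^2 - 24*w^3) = h + w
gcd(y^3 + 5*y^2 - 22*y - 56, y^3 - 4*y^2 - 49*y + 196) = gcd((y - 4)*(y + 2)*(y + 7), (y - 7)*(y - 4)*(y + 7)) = y^2 + 3*y - 28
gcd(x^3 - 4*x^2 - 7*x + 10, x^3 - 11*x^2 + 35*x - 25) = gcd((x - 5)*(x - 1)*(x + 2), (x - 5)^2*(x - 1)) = x^2 - 6*x + 5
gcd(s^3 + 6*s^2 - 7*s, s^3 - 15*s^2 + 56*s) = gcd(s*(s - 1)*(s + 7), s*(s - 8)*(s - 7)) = s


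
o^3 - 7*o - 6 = (o - 3)*(o + 1)*(o + 2)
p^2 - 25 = (p - 5)*(p + 5)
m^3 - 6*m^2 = m^2*(m - 6)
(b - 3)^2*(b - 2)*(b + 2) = b^4 - 6*b^3 + 5*b^2 + 24*b - 36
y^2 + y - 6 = (y - 2)*(y + 3)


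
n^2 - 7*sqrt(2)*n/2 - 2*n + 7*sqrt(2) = (n - 2)*(n - 7*sqrt(2)/2)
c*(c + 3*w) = c^2 + 3*c*w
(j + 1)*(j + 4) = j^2 + 5*j + 4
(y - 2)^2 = y^2 - 4*y + 4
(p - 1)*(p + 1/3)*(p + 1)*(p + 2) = p^4 + 7*p^3/3 - p^2/3 - 7*p/3 - 2/3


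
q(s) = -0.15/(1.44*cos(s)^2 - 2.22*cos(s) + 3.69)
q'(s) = -0.15*(2.88*sin(s)*cos(s) - 2.22*sin(s))/(1.44*cos(s)^2 - 2.22*cos(s) + 3.69)^2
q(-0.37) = -0.05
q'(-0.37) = 0.00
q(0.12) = -0.05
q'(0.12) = -0.00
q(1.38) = -0.05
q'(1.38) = 0.02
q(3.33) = -0.02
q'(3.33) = -0.00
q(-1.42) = -0.04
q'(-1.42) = -0.02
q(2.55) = -0.02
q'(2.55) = 0.01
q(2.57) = -0.02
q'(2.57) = 0.01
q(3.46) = -0.02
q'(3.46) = -0.00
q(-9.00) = -0.02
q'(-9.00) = -0.00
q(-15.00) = -0.02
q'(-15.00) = -0.01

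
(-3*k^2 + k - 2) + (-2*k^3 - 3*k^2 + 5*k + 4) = -2*k^3 - 6*k^2 + 6*k + 2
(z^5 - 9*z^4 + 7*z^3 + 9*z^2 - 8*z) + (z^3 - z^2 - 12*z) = z^5 - 9*z^4 + 8*z^3 + 8*z^2 - 20*z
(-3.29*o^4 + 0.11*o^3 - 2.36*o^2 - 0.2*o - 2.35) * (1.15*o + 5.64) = -3.7835*o^5 - 18.4291*o^4 - 2.0936*o^3 - 13.5404*o^2 - 3.8305*o - 13.254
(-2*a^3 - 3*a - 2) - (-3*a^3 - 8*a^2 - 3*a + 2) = a^3 + 8*a^2 - 4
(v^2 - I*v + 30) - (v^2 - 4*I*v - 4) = 3*I*v + 34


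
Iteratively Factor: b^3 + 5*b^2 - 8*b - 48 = (b + 4)*(b^2 + b - 12) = (b - 3)*(b + 4)*(b + 4)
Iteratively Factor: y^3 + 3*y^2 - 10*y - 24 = (y + 4)*(y^2 - y - 6) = (y + 2)*(y + 4)*(y - 3)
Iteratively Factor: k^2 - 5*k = (k)*(k - 5)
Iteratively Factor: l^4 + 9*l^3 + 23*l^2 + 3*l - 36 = (l - 1)*(l^3 + 10*l^2 + 33*l + 36) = (l - 1)*(l + 3)*(l^2 + 7*l + 12) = (l - 1)*(l + 3)^2*(l + 4)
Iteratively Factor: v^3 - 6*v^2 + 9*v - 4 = (v - 1)*(v^2 - 5*v + 4) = (v - 1)^2*(v - 4)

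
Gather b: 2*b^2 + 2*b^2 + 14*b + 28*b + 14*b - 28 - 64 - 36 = 4*b^2 + 56*b - 128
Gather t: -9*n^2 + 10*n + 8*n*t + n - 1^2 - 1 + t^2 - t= -9*n^2 + 11*n + t^2 + t*(8*n - 1) - 2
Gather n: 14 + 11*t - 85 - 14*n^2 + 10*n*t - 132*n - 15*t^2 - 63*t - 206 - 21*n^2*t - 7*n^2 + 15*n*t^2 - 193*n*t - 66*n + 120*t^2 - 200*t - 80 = n^2*(-21*t - 21) + n*(15*t^2 - 183*t - 198) + 105*t^2 - 252*t - 357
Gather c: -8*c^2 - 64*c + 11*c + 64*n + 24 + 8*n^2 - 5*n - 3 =-8*c^2 - 53*c + 8*n^2 + 59*n + 21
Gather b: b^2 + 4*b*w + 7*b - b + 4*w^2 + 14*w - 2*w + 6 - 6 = b^2 + b*(4*w + 6) + 4*w^2 + 12*w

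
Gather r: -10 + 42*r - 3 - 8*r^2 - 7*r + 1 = -8*r^2 + 35*r - 12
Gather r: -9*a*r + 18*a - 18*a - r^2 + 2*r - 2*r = -9*a*r - r^2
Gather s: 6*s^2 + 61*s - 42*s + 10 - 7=6*s^2 + 19*s + 3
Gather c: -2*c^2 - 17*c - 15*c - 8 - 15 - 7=-2*c^2 - 32*c - 30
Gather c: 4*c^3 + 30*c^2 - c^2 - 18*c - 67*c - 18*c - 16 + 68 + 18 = 4*c^3 + 29*c^2 - 103*c + 70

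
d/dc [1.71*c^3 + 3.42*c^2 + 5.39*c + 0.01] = 5.13*c^2 + 6.84*c + 5.39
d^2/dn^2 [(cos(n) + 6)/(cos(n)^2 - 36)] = (sin(n)^2 - 6*cos(n) + 1)/(cos(n) - 6)^3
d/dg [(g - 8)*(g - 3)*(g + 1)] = 3*g^2 - 20*g + 13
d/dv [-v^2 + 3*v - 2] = 3 - 2*v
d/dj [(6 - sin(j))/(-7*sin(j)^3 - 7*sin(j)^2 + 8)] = (-14*sin(j)^3 + 119*sin(j)^2 + 84*sin(j) - 8)*cos(j)/(7*sin(j)^3 + 7*sin(j)^2 - 8)^2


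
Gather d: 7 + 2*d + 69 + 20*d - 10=22*d + 66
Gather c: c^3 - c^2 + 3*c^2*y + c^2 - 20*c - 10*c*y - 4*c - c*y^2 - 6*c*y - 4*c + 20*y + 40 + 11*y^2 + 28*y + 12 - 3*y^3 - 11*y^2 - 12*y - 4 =c^3 + 3*c^2*y + c*(-y^2 - 16*y - 28) - 3*y^3 + 36*y + 48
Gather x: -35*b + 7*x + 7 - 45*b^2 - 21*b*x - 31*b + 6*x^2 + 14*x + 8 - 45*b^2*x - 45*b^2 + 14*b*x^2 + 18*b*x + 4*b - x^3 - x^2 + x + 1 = -90*b^2 - 62*b - x^3 + x^2*(14*b + 5) + x*(-45*b^2 - 3*b + 22) + 16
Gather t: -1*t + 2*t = t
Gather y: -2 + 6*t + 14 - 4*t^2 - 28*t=-4*t^2 - 22*t + 12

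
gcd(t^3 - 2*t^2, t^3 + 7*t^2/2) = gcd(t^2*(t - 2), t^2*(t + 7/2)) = t^2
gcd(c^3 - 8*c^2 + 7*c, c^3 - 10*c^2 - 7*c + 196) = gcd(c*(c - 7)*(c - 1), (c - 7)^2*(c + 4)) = c - 7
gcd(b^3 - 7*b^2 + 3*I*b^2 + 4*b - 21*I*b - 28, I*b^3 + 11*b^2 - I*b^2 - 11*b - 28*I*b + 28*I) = 1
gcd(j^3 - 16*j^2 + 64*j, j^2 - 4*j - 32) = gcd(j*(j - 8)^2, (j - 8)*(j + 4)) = j - 8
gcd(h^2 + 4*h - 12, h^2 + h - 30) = h + 6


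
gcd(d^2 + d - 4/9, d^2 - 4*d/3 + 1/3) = d - 1/3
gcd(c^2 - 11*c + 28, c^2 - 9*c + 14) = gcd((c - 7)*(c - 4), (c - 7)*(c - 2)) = c - 7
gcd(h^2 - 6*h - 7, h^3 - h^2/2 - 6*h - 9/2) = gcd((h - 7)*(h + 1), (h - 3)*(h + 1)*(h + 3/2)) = h + 1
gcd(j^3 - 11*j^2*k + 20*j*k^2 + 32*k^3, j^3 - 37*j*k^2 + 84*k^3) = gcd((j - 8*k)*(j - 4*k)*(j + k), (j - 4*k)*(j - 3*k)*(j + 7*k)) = j - 4*k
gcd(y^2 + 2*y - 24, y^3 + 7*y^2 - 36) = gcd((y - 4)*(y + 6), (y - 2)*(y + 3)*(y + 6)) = y + 6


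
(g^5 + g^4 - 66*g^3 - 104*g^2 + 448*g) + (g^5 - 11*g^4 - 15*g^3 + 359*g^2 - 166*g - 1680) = 2*g^5 - 10*g^4 - 81*g^3 + 255*g^2 + 282*g - 1680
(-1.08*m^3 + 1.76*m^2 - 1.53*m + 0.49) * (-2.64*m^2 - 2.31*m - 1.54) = 2.8512*m^5 - 2.1516*m^4 + 1.6368*m^3 - 0.4697*m^2 + 1.2243*m - 0.7546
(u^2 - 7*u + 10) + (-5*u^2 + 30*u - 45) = -4*u^2 + 23*u - 35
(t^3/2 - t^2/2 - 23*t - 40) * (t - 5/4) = t^4/2 - 9*t^3/8 - 179*t^2/8 - 45*t/4 + 50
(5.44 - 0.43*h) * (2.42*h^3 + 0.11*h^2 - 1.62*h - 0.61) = -1.0406*h^4 + 13.1175*h^3 + 1.295*h^2 - 8.5505*h - 3.3184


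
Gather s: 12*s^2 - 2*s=12*s^2 - 2*s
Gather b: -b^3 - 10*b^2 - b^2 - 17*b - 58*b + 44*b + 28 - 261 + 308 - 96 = -b^3 - 11*b^2 - 31*b - 21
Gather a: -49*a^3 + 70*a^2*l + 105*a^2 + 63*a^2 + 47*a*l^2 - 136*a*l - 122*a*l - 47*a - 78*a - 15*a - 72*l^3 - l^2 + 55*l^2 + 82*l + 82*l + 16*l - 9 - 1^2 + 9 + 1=-49*a^3 + a^2*(70*l + 168) + a*(47*l^2 - 258*l - 140) - 72*l^3 + 54*l^2 + 180*l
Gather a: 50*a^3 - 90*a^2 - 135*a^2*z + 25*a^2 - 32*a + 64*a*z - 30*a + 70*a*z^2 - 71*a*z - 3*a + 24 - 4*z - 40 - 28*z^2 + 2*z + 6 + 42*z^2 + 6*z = 50*a^3 + a^2*(-135*z - 65) + a*(70*z^2 - 7*z - 65) + 14*z^2 + 4*z - 10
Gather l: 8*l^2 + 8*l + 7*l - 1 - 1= 8*l^2 + 15*l - 2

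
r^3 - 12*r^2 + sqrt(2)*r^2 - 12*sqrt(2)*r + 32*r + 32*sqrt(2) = (r - 8)*(r - 4)*(r + sqrt(2))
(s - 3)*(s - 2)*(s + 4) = s^3 - s^2 - 14*s + 24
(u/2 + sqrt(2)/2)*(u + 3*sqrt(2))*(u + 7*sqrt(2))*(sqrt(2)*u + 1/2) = sqrt(2)*u^4/2 + 45*u^3/4 + 135*sqrt(2)*u^2/4 + 115*u/2 + 21*sqrt(2)/2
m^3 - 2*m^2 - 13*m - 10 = (m - 5)*(m + 1)*(m + 2)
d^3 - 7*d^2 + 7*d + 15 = (d - 5)*(d - 3)*(d + 1)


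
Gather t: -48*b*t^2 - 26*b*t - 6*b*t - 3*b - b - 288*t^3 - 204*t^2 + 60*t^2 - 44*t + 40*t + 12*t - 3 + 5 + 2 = -4*b - 288*t^3 + t^2*(-48*b - 144) + t*(8 - 32*b) + 4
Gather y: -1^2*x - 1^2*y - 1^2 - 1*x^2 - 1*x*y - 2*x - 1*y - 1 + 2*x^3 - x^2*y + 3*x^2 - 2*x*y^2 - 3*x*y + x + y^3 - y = 2*x^3 + 2*x^2 - 2*x*y^2 - 2*x + y^3 + y*(-x^2 - 4*x - 3) - 2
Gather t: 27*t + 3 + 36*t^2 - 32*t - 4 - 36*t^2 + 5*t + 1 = 0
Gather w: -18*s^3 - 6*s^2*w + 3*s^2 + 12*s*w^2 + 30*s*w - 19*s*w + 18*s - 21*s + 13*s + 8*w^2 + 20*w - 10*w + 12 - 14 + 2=-18*s^3 + 3*s^2 + 10*s + w^2*(12*s + 8) + w*(-6*s^2 + 11*s + 10)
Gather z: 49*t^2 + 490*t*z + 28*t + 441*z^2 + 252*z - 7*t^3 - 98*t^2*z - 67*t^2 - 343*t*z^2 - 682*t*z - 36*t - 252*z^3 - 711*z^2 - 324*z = -7*t^3 - 18*t^2 - 8*t - 252*z^3 + z^2*(-343*t - 270) + z*(-98*t^2 - 192*t - 72)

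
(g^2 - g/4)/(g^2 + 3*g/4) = (4*g - 1)/(4*g + 3)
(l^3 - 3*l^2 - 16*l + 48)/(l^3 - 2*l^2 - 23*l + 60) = (l + 4)/(l + 5)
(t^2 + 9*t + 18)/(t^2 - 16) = (t^2 + 9*t + 18)/(t^2 - 16)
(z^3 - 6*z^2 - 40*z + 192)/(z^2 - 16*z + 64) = (z^2 + 2*z - 24)/(z - 8)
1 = 1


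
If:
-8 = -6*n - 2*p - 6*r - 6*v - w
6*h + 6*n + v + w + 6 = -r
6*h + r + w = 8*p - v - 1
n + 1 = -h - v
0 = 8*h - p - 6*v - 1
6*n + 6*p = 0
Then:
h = -45/28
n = 5/2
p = -5/2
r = 527/140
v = -53/28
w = -463/35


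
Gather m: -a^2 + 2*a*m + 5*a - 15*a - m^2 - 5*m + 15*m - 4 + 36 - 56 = -a^2 - 10*a - m^2 + m*(2*a + 10) - 24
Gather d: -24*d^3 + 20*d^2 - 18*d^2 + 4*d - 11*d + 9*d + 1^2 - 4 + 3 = -24*d^3 + 2*d^2 + 2*d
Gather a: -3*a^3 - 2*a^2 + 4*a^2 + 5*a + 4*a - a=-3*a^3 + 2*a^2 + 8*a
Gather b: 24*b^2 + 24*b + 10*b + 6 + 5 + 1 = 24*b^2 + 34*b + 12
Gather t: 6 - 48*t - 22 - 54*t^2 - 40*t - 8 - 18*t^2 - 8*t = -72*t^2 - 96*t - 24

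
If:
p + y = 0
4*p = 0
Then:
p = 0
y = 0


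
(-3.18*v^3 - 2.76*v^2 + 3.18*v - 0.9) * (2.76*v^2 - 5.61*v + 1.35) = -8.7768*v^5 + 10.2222*v^4 + 19.9674*v^3 - 24.0498*v^2 + 9.342*v - 1.215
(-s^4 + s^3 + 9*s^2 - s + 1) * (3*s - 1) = -3*s^5 + 4*s^4 + 26*s^3 - 12*s^2 + 4*s - 1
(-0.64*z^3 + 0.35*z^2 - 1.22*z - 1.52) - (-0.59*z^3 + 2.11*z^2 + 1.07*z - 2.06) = -0.05*z^3 - 1.76*z^2 - 2.29*z + 0.54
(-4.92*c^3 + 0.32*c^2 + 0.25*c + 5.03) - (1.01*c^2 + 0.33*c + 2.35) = -4.92*c^3 - 0.69*c^2 - 0.08*c + 2.68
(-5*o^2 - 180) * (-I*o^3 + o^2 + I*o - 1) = 5*I*o^5 - 5*o^4 + 175*I*o^3 - 175*o^2 - 180*I*o + 180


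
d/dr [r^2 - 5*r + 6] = 2*r - 5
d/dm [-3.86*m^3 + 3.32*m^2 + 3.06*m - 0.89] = -11.58*m^2 + 6.64*m + 3.06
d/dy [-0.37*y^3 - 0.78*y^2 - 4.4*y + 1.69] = -1.11*y^2 - 1.56*y - 4.4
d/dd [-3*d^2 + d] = 1 - 6*d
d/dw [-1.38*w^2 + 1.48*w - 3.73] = 1.48 - 2.76*w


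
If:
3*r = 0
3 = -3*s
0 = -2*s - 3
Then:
No Solution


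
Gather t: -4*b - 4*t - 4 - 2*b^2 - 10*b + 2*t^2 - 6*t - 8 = -2*b^2 - 14*b + 2*t^2 - 10*t - 12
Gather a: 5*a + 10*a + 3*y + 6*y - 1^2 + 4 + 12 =15*a + 9*y + 15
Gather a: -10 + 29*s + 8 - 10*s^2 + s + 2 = -10*s^2 + 30*s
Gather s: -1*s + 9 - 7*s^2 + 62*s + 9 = -7*s^2 + 61*s + 18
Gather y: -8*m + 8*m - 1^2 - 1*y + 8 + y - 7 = 0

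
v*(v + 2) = v^2 + 2*v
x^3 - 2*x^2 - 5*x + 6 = (x - 3)*(x - 1)*(x + 2)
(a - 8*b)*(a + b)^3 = a^4 - 5*a^3*b - 21*a^2*b^2 - 23*a*b^3 - 8*b^4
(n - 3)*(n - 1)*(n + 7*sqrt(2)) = n^3 - 4*n^2 + 7*sqrt(2)*n^2 - 28*sqrt(2)*n + 3*n + 21*sqrt(2)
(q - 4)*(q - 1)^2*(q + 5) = q^4 - q^3 - 21*q^2 + 41*q - 20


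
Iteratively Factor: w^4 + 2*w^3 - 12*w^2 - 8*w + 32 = (w + 4)*(w^3 - 2*w^2 - 4*w + 8) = (w - 2)*(w + 4)*(w^2 - 4) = (w - 2)*(w + 2)*(w + 4)*(w - 2)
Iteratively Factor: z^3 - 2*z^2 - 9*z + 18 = (z - 3)*(z^2 + z - 6) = (z - 3)*(z + 3)*(z - 2)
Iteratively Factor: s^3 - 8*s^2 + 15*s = (s - 5)*(s^2 - 3*s) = s*(s - 5)*(s - 3)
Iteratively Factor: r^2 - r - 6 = (r + 2)*(r - 3)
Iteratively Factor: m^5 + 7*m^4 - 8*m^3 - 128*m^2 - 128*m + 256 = (m + 4)*(m^4 + 3*m^3 - 20*m^2 - 48*m + 64) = (m + 4)^2*(m^3 - m^2 - 16*m + 16) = (m - 1)*(m + 4)^2*(m^2 - 16) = (m - 4)*(m - 1)*(m + 4)^2*(m + 4)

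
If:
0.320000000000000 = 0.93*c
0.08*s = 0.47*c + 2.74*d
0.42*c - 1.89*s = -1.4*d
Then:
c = 0.34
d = -0.06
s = 0.03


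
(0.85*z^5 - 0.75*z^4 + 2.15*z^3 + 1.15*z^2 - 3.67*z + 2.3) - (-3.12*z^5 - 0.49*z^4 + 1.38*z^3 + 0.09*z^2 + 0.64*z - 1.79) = 3.97*z^5 - 0.26*z^4 + 0.77*z^3 + 1.06*z^2 - 4.31*z + 4.09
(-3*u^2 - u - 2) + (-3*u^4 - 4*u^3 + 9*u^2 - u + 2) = -3*u^4 - 4*u^3 + 6*u^2 - 2*u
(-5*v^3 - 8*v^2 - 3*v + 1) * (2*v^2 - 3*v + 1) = -10*v^5 - v^4 + 13*v^3 + 3*v^2 - 6*v + 1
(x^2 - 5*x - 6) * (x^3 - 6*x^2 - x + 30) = x^5 - 11*x^4 + 23*x^3 + 71*x^2 - 144*x - 180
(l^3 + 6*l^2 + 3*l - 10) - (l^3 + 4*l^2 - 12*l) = 2*l^2 + 15*l - 10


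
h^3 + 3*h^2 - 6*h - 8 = (h - 2)*(h + 1)*(h + 4)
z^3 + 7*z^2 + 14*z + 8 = (z + 1)*(z + 2)*(z + 4)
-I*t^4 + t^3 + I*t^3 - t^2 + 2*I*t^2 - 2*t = t*(t - 2)*(t + 1)*(-I*t + 1)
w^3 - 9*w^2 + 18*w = w*(w - 6)*(w - 3)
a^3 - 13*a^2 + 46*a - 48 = (a - 8)*(a - 3)*(a - 2)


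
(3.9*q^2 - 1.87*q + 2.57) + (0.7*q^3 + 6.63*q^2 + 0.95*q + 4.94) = 0.7*q^3 + 10.53*q^2 - 0.92*q + 7.51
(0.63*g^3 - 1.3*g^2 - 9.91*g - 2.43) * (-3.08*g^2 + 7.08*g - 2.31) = -1.9404*g^5 + 8.4644*g^4 + 19.8635*g^3 - 59.6754*g^2 + 5.6877*g + 5.6133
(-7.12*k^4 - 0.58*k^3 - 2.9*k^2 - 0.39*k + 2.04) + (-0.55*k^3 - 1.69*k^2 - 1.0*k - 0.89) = -7.12*k^4 - 1.13*k^3 - 4.59*k^2 - 1.39*k + 1.15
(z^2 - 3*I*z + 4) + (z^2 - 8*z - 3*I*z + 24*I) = 2*z^2 - 8*z - 6*I*z + 4 + 24*I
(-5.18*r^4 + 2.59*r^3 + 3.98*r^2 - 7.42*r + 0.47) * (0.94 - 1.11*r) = 5.7498*r^5 - 7.7441*r^4 - 1.9832*r^3 + 11.9774*r^2 - 7.4965*r + 0.4418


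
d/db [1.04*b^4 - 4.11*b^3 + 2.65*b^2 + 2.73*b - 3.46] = 4.16*b^3 - 12.33*b^2 + 5.3*b + 2.73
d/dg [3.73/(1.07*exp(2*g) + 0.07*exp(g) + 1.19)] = (-7.9822*exp(g) - 0.2611)*exp(g)/(1.07*exp(2*g) + 0.07*exp(g) + 1.19)^2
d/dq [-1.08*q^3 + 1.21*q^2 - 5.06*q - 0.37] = -3.24*q^2 + 2.42*q - 5.06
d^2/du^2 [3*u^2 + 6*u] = 6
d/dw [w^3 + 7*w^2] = w*(3*w + 14)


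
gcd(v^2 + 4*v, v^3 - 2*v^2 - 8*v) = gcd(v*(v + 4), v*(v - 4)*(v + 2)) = v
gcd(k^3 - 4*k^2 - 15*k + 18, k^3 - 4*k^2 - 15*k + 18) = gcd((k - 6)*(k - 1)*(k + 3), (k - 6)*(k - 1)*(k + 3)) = k^3 - 4*k^2 - 15*k + 18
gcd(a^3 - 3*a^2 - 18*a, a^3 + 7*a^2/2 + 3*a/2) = a^2 + 3*a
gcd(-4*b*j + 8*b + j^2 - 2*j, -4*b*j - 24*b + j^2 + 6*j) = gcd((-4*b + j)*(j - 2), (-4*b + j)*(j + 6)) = 4*b - j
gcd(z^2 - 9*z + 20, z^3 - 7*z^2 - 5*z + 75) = z - 5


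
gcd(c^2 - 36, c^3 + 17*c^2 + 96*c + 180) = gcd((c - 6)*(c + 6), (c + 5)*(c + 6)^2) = c + 6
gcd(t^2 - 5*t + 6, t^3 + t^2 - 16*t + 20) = t - 2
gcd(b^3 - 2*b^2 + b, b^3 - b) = b^2 - b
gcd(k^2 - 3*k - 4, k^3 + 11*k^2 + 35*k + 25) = k + 1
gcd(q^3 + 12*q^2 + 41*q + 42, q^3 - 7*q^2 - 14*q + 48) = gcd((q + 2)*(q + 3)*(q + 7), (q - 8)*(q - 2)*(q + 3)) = q + 3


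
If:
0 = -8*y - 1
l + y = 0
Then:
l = 1/8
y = -1/8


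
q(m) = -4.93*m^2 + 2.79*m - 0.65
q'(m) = 2.79 - 9.86*m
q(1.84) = -12.21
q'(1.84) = -15.35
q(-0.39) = -2.49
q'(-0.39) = 6.64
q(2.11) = -16.71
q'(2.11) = -18.01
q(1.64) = -9.33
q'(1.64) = -13.38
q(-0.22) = -1.50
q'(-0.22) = 4.96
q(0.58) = -0.69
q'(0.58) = -2.93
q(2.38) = -21.94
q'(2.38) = -20.68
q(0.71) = -1.15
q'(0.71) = -4.21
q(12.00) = -677.09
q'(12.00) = -115.53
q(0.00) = -0.65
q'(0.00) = 2.79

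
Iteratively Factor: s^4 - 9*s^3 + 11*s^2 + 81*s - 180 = (s - 3)*(s^3 - 6*s^2 - 7*s + 60) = (s - 5)*(s - 3)*(s^2 - s - 12) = (s - 5)*(s - 3)*(s + 3)*(s - 4)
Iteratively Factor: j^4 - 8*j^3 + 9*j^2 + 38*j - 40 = (j - 5)*(j^3 - 3*j^2 - 6*j + 8) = (j - 5)*(j - 4)*(j^2 + j - 2) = (j - 5)*(j - 4)*(j - 1)*(j + 2)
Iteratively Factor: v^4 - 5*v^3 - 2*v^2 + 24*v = (v)*(v^3 - 5*v^2 - 2*v + 24) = v*(v + 2)*(v^2 - 7*v + 12) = v*(v - 3)*(v + 2)*(v - 4)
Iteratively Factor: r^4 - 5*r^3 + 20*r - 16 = (r + 2)*(r^3 - 7*r^2 + 14*r - 8) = (r - 1)*(r + 2)*(r^2 - 6*r + 8) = (r - 2)*(r - 1)*(r + 2)*(r - 4)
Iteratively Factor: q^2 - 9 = (q - 3)*(q + 3)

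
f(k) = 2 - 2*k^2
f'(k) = -4*k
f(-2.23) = -7.95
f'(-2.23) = 8.92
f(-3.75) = -26.12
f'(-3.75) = 15.00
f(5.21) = -52.29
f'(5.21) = -20.84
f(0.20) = 1.92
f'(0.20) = -0.80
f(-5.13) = -50.63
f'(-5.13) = 20.52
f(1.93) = -5.45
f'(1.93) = -7.72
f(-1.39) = -1.86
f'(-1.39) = 5.56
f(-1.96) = -5.68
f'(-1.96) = 7.84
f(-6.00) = -70.00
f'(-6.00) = 24.00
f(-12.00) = -286.00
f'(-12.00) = 48.00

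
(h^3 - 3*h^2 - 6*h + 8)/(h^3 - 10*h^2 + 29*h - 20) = (h + 2)/(h - 5)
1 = 1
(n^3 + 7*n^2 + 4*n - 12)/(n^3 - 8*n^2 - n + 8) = (n^2 + 8*n + 12)/(n^2 - 7*n - 8)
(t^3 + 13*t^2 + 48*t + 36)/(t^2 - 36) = (t^2 + 7*t + 6)/(t - 6)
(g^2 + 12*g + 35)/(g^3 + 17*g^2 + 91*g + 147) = (g + 5)/(g^2 + 10*g + 21)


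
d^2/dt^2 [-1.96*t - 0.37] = 0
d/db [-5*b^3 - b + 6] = -15*b^2 - 1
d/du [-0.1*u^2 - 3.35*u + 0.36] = -0.2*u - 3.35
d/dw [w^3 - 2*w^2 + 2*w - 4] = 3*w^2 - 4*w + 2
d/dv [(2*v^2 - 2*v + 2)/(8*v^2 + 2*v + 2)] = (5*v^2 - 6*v - 2)/(16*v^4 + 8*v^3 + 9*v^2 + 2*v + 1)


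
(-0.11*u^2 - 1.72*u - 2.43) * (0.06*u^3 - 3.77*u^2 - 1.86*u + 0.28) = -0.0066*u^5 + 0.3115*u^4 + 6.5432*u^3 + 12.3295*u^2 + 4.0382*u - 0.6804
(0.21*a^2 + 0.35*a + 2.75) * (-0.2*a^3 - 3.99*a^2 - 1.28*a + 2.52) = -0.042*a^5 - 0.9079*a^4 - 2.2153*a^3 - 10.8913*a^2 - 2.638*a + 6.93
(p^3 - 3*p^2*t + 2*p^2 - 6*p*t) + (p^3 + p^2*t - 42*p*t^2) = 2*p^3 - 2*p^2*t + 2*p^2 - 42*p*t^2 - 6*p*t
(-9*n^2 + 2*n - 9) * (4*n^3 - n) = -36*n^5 + 8*n^4 - 27*n^3 - 2*n^2 + 9*n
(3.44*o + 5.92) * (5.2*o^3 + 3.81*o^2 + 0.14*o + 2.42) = 17.888*o^4 + 43.8904*o^3 + 23.0368*o^2 + 9.1536*o + 14.3264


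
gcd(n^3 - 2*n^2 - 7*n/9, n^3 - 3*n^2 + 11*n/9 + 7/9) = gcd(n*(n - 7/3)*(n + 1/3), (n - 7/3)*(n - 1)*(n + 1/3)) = n^2 - 2*n - 7/9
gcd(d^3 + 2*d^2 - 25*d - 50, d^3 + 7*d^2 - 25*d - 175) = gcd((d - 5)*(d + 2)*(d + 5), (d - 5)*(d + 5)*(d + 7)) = d^2 - 25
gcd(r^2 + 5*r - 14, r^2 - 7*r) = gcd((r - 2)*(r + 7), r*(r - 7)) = 1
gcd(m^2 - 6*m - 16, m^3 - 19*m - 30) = m + 2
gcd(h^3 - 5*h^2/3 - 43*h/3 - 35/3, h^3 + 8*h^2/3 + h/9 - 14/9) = h^2 + 10*h/3 + 7/3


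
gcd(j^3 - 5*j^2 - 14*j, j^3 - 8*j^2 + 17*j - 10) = 1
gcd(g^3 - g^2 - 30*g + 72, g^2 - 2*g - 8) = g - 4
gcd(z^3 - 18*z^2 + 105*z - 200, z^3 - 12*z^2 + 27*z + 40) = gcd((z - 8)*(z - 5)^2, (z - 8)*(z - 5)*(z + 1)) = z^2 - 13*z + 40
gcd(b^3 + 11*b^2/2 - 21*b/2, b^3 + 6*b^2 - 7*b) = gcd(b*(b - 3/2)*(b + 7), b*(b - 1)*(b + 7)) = b^2 + 7*b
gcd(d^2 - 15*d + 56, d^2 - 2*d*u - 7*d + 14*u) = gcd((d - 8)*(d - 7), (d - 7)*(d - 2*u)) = d - 7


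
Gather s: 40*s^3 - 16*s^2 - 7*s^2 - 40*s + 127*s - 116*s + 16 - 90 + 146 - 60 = 40*s^3 - 23*s^2 - 29*s + 12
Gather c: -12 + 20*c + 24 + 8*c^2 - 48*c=8*c^2 - 28*c + 12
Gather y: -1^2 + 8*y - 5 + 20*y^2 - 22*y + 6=20*y^2 - 14*y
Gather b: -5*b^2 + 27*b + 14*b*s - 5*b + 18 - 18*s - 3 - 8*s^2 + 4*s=-5*b^2 + b*(14*s + 22) - 8*s^2 - 14*s + 15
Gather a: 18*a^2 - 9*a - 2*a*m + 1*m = 18*a^2 + a*(-2*m - 9) + m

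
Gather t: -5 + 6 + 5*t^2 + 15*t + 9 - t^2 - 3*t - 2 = 4*t^2 + 12*t + 8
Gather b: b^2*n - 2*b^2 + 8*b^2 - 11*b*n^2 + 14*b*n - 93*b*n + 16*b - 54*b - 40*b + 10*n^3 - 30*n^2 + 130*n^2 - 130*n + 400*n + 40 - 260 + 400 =b^2*(n + 6) + b*(-11*n^2 - 79*n - 78) + 10*n^3 + 100*n^2 + 270*n + 180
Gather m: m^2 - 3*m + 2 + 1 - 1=m^2 - 3*m + 2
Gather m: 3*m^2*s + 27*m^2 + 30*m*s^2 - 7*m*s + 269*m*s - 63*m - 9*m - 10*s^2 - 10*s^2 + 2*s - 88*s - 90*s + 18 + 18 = m^2*(3*s + 27) + m*(30*s^2 + 262*s - 72) - 20*s^2 - 176*s + 36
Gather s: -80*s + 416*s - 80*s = 256*s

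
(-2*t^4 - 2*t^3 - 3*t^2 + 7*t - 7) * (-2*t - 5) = 4*t^5 + 14*t^4 + 16*t^3 + t^2 - 21*t + 35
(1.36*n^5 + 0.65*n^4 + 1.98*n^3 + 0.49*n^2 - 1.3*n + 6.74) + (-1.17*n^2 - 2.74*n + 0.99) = 1.36*n^5 + 0.65*n^4 + 1.98*n^3 - 0.68*n^2 - 4.04*n + 7.73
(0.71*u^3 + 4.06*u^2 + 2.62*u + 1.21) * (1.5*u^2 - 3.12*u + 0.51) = 1.065*u^5 + 3.8748*u^4 - 8.3751*u^3 - 4.2888*u^2 - 2.439*u + 0.6171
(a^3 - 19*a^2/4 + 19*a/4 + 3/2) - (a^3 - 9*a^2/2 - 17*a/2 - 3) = -a^2/4 + 53*a/4 + 9/2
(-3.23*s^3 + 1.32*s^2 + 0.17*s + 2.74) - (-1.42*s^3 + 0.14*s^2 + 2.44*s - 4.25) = -1.81*s^3 + 1.18*s^2 - 2.27*s + 6.99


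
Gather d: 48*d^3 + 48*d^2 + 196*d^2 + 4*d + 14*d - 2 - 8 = 48*d^3 + 244*d^2 + 18*d - 10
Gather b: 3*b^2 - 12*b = 3*b^2 - 12*b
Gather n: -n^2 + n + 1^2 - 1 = -n^2 + n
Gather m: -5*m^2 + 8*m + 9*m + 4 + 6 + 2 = -5*m^2 + 17*m + 12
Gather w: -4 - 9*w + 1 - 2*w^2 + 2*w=-2*w^2 - 7*w - 3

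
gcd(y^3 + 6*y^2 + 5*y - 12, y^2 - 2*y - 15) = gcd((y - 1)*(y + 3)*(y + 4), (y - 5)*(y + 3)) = y + 3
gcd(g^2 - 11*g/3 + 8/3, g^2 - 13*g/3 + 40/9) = g - 8/3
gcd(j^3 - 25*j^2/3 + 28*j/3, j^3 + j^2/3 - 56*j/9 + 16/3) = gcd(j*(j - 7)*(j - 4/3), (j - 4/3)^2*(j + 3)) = j - 4/3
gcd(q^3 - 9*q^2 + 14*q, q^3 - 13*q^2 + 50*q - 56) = q^2 - 9*q + 14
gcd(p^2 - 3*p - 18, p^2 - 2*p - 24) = p - 6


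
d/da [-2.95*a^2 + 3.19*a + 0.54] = 3.19 - 5.9*a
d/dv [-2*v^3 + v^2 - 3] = 2*v*(1 - 3*v)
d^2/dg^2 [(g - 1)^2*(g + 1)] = 6*g - 2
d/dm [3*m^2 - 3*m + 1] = 6*m - 3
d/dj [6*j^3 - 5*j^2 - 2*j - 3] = 18*j^2 - 10*j - 2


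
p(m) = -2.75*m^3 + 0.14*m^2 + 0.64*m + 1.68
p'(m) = -8.25*m^2 + 0.28*m + 0.64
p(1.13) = -1.39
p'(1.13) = -9.58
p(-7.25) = 1052.36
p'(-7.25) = -435.03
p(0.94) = 0.12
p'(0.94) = -6.39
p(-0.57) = 1.87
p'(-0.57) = -2.20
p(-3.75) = 146.27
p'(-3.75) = -116.43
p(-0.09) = 1.63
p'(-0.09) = 0.55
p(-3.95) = 170.82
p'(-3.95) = -129.19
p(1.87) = -14.62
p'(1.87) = -27.69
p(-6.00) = 596.88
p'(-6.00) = -298.04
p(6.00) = -583.44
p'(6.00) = -294.68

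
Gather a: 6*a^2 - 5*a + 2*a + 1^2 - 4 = 6*a^2 - 3*a - 3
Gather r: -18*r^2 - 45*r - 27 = -18*r^2 - 45*r - 27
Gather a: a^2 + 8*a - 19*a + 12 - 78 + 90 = a^2 - 11*a + 24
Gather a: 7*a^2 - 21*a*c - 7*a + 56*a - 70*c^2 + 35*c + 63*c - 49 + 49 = 7*a^2 + a*(49 - 21*c) - 70*c^2 + 98*c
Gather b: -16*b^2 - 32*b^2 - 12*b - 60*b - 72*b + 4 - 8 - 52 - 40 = -48*b^2 - 144*b - 96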